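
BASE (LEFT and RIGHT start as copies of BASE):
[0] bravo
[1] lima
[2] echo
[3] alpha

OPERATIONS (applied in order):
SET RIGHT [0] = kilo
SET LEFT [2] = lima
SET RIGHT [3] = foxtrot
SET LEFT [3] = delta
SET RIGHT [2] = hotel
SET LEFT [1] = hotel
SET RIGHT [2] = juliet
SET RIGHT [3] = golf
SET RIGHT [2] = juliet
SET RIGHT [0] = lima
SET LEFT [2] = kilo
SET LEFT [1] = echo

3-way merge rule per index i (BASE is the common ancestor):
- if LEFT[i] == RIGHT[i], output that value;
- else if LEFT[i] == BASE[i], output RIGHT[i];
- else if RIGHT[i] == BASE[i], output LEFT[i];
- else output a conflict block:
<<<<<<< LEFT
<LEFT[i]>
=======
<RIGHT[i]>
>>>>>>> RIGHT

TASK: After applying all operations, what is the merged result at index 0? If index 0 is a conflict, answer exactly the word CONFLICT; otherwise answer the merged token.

Final LEFT:  [bravo, echo, kilo, delta]
Final RIGHT: [lima, lima, juliet, golf]
i=0: L=bravo=BASE, R=lima -> take RIGHT -> lima
i=1: L=echo, R=lima=BASE -> take LEFT -> echo
i=2: BASE=echo L=kilo R=juliet all differ -> CONFLICT
i=3: BASE=alpha L=delta R=golf all differ -> CONFLICT
Index 0 -> lima

Answer: lima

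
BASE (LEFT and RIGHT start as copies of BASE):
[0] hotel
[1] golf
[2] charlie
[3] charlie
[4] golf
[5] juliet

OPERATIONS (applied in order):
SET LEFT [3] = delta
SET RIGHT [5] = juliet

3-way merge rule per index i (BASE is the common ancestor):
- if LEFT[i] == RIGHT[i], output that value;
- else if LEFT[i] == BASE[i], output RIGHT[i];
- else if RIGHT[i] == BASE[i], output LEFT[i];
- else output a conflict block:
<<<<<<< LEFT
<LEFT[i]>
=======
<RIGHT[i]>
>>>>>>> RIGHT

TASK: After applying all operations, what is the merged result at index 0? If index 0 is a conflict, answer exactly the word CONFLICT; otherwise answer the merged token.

Answer: hotel

Derivation:
Final LEFT:  [hotel, golf, charlie, delta, golf, juliet]
Final RIGHT: [hotel, golf, charlie, charlie, golf, juliet]
i=0: L=hotel R=hotel -> agree -> hotel
i=1: L=golf R=golf -> agree -> golf
i=2: L=charlie R=charlie -> agree -> charlie
i=3: L=delta, R=charlie=BASE -> take LEFT -> delta
i=4: L=golf R=golf -> agree -> golf
i=5: L=juliet R=juliet -> agree -> juliet
Index 0 -> hotel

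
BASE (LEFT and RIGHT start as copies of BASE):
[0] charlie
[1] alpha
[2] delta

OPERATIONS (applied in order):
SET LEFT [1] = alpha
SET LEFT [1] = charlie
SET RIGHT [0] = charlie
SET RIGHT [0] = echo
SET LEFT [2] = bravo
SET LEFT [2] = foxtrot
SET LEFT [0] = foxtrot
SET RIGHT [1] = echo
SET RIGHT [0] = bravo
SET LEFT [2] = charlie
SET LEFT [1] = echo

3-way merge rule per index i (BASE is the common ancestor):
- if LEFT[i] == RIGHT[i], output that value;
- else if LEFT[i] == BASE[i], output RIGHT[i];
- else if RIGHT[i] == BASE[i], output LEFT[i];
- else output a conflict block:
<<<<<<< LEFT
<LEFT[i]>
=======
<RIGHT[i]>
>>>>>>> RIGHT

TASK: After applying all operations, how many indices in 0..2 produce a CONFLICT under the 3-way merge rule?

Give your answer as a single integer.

Final LEFT:  [foxtrot, echo, charlie]
Final RIGHT: [bravo, echo, delta]
i=0: BASE=charlie L=foxtrot R=bravo all differ -> CONFLICT
i=1: L=echo R=echo -> agree -> echo
i=2: L=charlie, R=delta=BASE -> take LEFT -> charlie
Conflict count: 1

Answer: 1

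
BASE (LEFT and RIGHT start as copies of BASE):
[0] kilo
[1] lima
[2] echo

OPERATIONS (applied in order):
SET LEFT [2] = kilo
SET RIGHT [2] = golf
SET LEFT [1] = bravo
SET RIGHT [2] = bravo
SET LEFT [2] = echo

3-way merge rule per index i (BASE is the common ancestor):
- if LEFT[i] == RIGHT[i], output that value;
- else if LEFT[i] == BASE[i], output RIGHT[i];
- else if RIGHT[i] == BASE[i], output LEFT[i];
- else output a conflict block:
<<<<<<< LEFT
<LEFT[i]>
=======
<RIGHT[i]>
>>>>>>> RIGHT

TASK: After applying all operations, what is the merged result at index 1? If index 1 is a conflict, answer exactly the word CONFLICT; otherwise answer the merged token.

Final LEFT:  [kilo, bravo, echo]
Final RIGHT: [kilo, lima, bravo]
i=0: L=kilo R=kilo -> agree -> kilo
i=1: L=bravo, R=lima=BASE -> take LEFT -> bravo
i=2: L=echo=BASE, R=bravo -> take RIGHT -> bravo
Index 1 -> bravo

Answer: bravo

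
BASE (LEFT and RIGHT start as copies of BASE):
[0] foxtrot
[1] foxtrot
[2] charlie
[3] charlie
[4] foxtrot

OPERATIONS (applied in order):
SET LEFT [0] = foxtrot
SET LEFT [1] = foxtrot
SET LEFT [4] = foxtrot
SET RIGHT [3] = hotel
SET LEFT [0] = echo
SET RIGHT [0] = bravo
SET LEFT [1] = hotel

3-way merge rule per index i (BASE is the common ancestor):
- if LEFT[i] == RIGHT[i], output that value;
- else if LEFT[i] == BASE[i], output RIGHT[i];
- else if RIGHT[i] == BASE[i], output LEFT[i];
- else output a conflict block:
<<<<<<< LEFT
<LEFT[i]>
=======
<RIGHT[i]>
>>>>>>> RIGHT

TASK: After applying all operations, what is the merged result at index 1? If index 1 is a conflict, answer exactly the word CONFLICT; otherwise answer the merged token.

Final LEFT:  [echo, hotel, charlie, charlie, foxtrot]
Final RIGHT: [bravo, foxtrot, charlie, hotel, foxtrot]
i=0: BASE=foxtrot L=echo R=bravo all differ -> CONFLICT
i=1: L=hotel, R=foxtrot=BASE -> take LEFT -> hotel
i=2: L=charlie R=charlie -> agree -> charlie
i=3: L=charlie=BASE, R=hotel -> take RIGHT -> hotel
i=4: L=foxtrot R=foxtrot -> agree -> foxtrot
Index 1 -> hotel

Answer: hotel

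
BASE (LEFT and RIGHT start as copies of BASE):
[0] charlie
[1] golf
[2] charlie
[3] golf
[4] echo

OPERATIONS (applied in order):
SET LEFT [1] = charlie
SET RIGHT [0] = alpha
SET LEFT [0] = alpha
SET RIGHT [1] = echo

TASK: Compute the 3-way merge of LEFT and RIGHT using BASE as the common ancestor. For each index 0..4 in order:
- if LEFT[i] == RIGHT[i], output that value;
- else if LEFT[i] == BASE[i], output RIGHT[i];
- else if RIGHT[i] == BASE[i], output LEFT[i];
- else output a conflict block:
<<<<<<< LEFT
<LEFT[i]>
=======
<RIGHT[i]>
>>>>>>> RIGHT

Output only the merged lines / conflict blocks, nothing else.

Answer: alpha
<<<<<<< LEFT
charlie
=======
echo
>>>>>>> RIGHT
charlie
golf
echo

Derivation:
Final LEFT:  [alpha, charlie, charlie, golf, echo]
Final RIGHT: [alpha, echo, charlie, golf, echo]
i=0: L=alpha R=alpha -> agree -> alpha
i=1: BASE=golf L=charlie R=echo all differ -> CONFLICT
i=2: L=charlie R=charlie -> agree -> charlie
i=3: L=golf R=golf -> agree -> golf
i=4: L=echo R=echo -> agree -> echo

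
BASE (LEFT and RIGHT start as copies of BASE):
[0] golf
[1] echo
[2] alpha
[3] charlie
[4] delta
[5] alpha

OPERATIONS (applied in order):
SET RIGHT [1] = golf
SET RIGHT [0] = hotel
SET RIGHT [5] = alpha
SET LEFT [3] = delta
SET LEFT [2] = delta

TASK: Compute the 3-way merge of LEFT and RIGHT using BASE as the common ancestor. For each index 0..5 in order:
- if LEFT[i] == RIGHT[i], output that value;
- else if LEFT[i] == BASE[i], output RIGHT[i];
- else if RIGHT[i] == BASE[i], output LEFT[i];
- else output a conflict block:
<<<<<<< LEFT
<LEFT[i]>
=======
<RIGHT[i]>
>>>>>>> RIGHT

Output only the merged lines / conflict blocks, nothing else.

Final LEFT:  [golf, echo, delta, delta, delta, alpha]
Final RIGHT: [hotel, golf, alpha, charlie, delta, alpha]
i=0: L=golf=BASE, R=hotel -> take RIGHT -> hotel
i=1: L=echo=BASE, R=golf -> take RIGHT -> golf
i=2: L=delta, R=alpha=BASE -> take LEFT -> delta
i=3: L=delta, R=charlie=BASE -> take LEFT -> delta
i=4: L=delta R=delta -> agree -> delta
i=5: L=alpha R=alpha -> agree -> alpha

Answer: hotel
golf
delta
delta
delta
alpha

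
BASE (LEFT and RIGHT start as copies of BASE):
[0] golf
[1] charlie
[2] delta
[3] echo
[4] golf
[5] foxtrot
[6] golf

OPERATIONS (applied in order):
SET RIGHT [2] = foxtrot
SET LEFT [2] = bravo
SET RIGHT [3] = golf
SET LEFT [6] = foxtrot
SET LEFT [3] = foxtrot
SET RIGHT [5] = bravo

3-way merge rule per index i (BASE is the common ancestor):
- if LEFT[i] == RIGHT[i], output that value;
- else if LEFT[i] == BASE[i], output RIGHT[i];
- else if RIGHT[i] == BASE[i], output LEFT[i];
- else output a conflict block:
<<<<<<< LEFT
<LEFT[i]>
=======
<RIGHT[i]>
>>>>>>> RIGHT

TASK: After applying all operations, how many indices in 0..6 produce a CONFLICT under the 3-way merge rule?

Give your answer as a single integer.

Answer: 2

Derivation:
Final LEFT:  [golf, charlie, bravo, foxtrot, golf, foxtrot, foxtrot]
Final RIGHT: [golf, charlie, foxtrot, golf, golf, bravo, golf]
i=0: L=golf R=golf -> agree -> golf
i=1: L=charlie R=charlie -> agree -> charlie
i=2: BASE=delta L=bravo R=foxtrot all differ -> CONFLICT
i=3: BASE=echo L=foxtrot R=golf all differ -> CONFLICT
i=4: L=golf R=golf -> agree -> golf
i=5: L=foxtrot=BASE, R=bravo -> take RIGHT -> bravo
i=6: L=foxtrot, R=golf=BASE -> take LEFT -> foxtrot
Conflict count: 2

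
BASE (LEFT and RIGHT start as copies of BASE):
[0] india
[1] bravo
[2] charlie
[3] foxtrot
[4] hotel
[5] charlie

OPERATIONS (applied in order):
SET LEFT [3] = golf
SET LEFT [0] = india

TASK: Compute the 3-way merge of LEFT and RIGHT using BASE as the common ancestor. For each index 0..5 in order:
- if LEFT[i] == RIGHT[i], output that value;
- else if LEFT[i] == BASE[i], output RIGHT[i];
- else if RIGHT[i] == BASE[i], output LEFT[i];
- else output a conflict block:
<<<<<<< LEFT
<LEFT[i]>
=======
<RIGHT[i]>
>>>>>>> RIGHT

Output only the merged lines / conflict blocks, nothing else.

Final LEFT:  [india, bravo, charlie, golf, hotel, charlie]
Final RIGHT: [india, bravo, charlie, foxtrot, hotel, charlie]
i=0: L=india R=india -> agree -> india
i=1: L=bravo R=bravo -> agree -> bravo
i=2: L=charlie R=charlie -> agree -> charlie
i=3: L=golf, R=foxtrot=BASE -> take LEFT -> golf
i=4: L=hotel R=hotel -> agree -> hotel
i=5: L=charlie R=charlie -> agree -> charlie

Answer: india
bravo
charlie
golf
hotel
charlie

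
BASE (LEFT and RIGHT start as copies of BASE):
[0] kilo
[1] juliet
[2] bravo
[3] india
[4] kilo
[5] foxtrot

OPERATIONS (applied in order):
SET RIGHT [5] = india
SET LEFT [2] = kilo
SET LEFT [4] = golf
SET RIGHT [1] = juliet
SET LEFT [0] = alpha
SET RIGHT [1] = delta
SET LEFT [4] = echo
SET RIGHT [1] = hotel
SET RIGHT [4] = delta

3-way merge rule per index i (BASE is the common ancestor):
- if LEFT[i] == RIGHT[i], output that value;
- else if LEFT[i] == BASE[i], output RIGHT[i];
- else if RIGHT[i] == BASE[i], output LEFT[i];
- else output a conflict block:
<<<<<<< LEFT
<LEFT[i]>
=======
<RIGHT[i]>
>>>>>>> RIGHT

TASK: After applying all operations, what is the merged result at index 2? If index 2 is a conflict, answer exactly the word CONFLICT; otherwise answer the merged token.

Answer: kilo

Derivation:
Final LEFT:  [alpha, juliet, kilo, india, echo, foxtrot]
Final RIGHT: [kilo, hotel, bravo, india, delta, india]
i=0: L=alpha, R=kilo=BASE -> take LEFT -> alpha
i=1: L=juliet=BASE, R=hotel -> take RIGHT -> hotel
i=2: L=kilo, R=bravo=BASE -> take LEFT -> kilo
i=3: L=india R=india -> agree -> india
i=4: BASE=kilo L=echo R=delta all differ -> CONFLICT
i=5: L=foxtrot=BASE, R=india -> take RIGHT -> india
Index 2 -> kilo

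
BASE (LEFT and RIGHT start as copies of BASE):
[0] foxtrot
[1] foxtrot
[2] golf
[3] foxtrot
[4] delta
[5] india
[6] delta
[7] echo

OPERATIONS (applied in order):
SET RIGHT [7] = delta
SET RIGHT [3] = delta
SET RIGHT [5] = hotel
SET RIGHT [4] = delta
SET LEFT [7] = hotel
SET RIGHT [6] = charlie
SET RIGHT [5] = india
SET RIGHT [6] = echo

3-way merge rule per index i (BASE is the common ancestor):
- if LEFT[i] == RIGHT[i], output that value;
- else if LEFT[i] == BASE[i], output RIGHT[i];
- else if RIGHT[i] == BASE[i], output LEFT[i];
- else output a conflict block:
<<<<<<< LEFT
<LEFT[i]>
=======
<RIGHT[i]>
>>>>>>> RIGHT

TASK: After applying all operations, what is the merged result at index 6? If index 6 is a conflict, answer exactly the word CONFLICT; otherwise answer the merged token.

Final LEFT:  [foxtrot, foxtrot, golf, foxtrot, delta, india, delta, hotel]
Final RIGHT: [foxtrot, foxtrot, golf, delta, delta, india, echo, delta]
i=0: L=foxtrot R=foxtrot -> agree -> foxtrot
i=1: L=foxtrot R=foxtrot -> agree -> foxtrot
i=2: L=golf R=golf -> agree -> golf
i=3: L=foxtrot=BASE, R=delta -> take RIGHT -> delta
i=4: L=delta R=delta -> agree -> delta
i=5: L=india R=india -> agree -> india
i=6: L=delta=BASE, R=echo -> take RIGHT -> echo
i=7: BASE=echo L=hotel R=delta all differ -> CONFLICT
Index 6 -> echo

Answer: echo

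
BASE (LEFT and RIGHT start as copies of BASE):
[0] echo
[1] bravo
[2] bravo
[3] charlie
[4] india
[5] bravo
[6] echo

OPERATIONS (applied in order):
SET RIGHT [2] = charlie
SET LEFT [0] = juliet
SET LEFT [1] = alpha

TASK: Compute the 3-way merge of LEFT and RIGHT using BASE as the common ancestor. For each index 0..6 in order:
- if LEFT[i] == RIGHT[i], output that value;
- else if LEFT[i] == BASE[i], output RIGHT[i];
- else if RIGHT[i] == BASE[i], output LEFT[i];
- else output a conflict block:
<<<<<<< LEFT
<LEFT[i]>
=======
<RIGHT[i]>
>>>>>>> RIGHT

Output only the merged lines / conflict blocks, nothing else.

Answer: juliet
alpha
charlie
charlie
india
bravo
echo

Derivation:
Final LEFT:  [juliet, alpha, bravo, charlie, india, bravo, echo]
Final RIGHT: [echo, bravo, charlie, charlie, india, bravo, echo]
i=0: L=juliet, R=echo=BASE -> take LEFT -> juliet
i=1: L=alpha, R=bravo=BASE -> take LEFT -> alpha
i=2: L=bravo=BASE, R=charlie -> take RIGHT -> charlie
i=3: L=charlie R=charlie -> agree -> charlie
i=4: L=india R=india -> agree -> india
i=5: L=bravo R=bravo -> agree -> bravo
i=6: L=echo R=echo -> agree -> echo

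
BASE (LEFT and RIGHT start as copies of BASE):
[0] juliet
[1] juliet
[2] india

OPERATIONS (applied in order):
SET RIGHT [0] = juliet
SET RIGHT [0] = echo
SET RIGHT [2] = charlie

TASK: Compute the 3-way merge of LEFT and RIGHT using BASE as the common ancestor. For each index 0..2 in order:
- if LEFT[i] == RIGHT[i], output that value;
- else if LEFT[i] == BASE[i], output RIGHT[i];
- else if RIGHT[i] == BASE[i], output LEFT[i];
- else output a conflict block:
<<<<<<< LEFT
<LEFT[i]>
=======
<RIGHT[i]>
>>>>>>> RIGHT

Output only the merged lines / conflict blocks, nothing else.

Final LEFT:  [juliet, juliet, india]
Final RIGHT: [echo, juliet, charlie]
i=0: L=juliet=BASE, R=echo -> take RIGHT -> echo
i=1: L=juliet R=juliet -> agree -> juliet
i=2: L=india=BASE, R=charlie -> take RIGHT -> charlie

Answer: echo
juliet
charlie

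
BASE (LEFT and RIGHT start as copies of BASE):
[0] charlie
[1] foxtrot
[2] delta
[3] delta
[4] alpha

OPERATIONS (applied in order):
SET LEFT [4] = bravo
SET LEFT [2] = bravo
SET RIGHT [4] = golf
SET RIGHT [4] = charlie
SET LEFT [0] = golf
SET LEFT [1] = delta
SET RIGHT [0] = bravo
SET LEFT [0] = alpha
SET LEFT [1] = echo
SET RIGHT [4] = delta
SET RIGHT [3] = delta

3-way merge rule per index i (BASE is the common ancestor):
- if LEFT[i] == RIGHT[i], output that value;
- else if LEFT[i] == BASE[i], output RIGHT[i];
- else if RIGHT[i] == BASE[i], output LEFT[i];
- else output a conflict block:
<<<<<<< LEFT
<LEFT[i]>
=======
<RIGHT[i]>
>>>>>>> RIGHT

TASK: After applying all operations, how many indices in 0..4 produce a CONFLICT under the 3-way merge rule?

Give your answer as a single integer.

Final LEFT:  [alpha, echo, bravo, delta, bravo]
Final RIGHT: [bravo, foxtrot, delta, delta, delta]
i=0: BASE=charlie L=alpha R=bravo all differ -> CONFLICT
i=1: L=echo, R=foxtrot=BASE -> take LEFT -> echo
i=2: L=bravo, R=delta=BASE -> take LEFT -> bravo
i=3: L=delta R=delta -> agree -> delta
i=4: BASE=alpha L=bravo R=delta all differ -> CONFLICT
Conflict count: 2

Answer: 2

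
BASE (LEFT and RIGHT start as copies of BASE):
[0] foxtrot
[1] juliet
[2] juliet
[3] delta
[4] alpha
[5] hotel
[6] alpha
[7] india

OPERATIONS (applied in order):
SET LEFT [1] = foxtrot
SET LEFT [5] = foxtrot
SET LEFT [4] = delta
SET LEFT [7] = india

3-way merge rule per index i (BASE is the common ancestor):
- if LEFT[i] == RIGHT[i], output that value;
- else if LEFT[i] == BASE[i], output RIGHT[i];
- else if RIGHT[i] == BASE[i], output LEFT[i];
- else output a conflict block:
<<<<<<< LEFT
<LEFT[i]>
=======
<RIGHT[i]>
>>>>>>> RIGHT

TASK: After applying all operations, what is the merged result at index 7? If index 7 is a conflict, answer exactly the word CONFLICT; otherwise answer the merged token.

Answer: india

Derivation:
Final LEFT:  [foxtrot, foxtrot, juliet, delta, delta, foxtrot, alpha, india]
Final RIGHT: [foxtrot, juliet, juliet, delta, alpha, hotel, alpha, india]
i=0: L=foxtrot R=foxtrot -> agree -> foxtrot
i=1: L=foxtrot, R=juliet=BASE -> take LEFT -> foxtrot
i=2: L=juliet R=juliet -> agree -> juliet
i=3: L=delta R=delta -> agree -> delta
i=4: L=delta, R=alpha=BASE -> take LEFT -> delta
i=5: L=foxtrot, R=hotel=BASE -> take LEFT -> foxtrot
i=6: L=alpha R=alpha -> agree -> alpha
i=7: L=india R=india -> agree -> india
Index 7 -> india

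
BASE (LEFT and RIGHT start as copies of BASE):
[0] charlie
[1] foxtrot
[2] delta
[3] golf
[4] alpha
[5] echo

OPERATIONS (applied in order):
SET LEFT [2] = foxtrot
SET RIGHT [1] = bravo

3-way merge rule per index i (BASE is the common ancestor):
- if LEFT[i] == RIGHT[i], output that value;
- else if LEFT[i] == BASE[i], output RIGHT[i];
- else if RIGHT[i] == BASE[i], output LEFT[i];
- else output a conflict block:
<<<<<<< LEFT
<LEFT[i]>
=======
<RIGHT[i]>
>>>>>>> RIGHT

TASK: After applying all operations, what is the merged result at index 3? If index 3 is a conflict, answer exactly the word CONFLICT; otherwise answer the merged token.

Answer: golf

Derivation:
Final LEFT:  [charlie, foxtrot, foxtrot, golf, alpha, echo]
Final RIGHT: [charlie, bravo, delta, golf, alpha, echo]
i=0: L=charlie R=charlie -> agree -> charlie
i=1: L=foxtrot=BASE, R=bravo -> take RIGHT -> bravo
i=2: L=foxtrot, R=delta=BASE -> take LEFT -> foxtrot
i=3: L=golf R=golf -> agree -> golf
i=4: L=alpha R=alpha -> agree -> alpha
i=5: L=echo R=echo -> agree -> echo
Index 3 -> golf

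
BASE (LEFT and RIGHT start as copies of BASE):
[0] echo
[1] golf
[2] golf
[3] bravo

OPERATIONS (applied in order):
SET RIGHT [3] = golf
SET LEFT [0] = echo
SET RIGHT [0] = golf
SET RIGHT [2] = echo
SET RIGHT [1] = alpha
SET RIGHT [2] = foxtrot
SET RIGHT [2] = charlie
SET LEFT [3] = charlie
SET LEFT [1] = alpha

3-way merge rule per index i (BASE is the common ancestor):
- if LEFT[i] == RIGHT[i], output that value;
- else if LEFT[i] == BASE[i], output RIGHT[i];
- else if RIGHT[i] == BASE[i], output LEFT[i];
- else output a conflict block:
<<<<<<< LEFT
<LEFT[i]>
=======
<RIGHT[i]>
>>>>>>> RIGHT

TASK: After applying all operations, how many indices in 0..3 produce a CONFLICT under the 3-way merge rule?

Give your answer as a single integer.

Answer: 1

Derivation:
Final LEFT:  [echo, alpha, golf, charlie]
Final RIGHT: [golf, alpha, charlie, golf]
i=0: L=echo=BASE, R=golf -> take RIGHT -> golf
i=1: L=alpha R=alpha -> agree -> alpha
i=2: L=golf=BASE, R=charlie -> take RIGHT -> charlie
i=3: BASE=bravo L=charlie R=golf all differ -> CONFLICT
Conflict count: 1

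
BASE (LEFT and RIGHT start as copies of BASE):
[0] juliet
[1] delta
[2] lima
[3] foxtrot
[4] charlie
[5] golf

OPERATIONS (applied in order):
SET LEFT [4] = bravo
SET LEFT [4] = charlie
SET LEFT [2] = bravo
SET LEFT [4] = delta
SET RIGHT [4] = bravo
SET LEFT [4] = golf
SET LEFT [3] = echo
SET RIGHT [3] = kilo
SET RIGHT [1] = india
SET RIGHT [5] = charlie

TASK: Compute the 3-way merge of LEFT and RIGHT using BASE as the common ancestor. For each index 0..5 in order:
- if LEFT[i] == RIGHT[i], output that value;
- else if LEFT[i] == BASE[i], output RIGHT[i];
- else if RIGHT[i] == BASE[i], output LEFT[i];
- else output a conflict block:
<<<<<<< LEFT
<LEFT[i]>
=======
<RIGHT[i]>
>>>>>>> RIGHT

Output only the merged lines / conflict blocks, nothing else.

Final LEFT:  [juliet, delta, bravo, echo, golf, golf]
Final RIGHT: [juliet, india, lima, kilo, bravo, charlie]
i=0: L=juliet R=juliet -> agree -> juliet
i=1: L=delta=BASE, R=india -> take RIGHT -> india
i=2: L=bravo, R=lima=BASE -> take LEFT -> bravo
i=3: BASE=foxtrot L=echo R=kilo all differ -> CONFLICT
i=4: BASE=charlie L=golf R=bravo all differ -> CONFLICT
i=5: L=golf=BASE, R=charlie -> take RIGHT -> charlie

Answer: juliet
india
bravo
<<<<<<< LEFT
echo
=======
kilo
>>>>>>> RIGHT
<<<<<<< LEFT
golf
=======
bravo
>>>>>>> RIGHT
charlie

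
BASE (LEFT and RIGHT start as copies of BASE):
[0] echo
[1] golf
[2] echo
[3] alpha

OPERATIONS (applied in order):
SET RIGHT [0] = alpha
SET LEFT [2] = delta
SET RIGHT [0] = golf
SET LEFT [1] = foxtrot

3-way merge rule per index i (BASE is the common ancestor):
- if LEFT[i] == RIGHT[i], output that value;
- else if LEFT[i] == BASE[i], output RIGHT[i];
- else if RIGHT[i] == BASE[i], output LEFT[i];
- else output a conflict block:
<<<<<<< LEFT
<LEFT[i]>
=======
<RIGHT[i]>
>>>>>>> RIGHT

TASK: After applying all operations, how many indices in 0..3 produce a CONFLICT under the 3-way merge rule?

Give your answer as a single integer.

Answer: 0

Derivation:
Final LEFT:  [echo, foxtrot, delta, alpha]
Final RIGHT: [golf, golf, echo, alpha]
i=0: L=echo=BASE, R=golf -> take RIGHT -> golf
i=1: L=foxtrot, R=golf=BASE -> take LEFT -> foxtrot
i=2: L=delta, R=echo=BASE -> take LEFT -> delta
i=3: L=alpha R=alpha -> agree -> alpha
Conflict count: 0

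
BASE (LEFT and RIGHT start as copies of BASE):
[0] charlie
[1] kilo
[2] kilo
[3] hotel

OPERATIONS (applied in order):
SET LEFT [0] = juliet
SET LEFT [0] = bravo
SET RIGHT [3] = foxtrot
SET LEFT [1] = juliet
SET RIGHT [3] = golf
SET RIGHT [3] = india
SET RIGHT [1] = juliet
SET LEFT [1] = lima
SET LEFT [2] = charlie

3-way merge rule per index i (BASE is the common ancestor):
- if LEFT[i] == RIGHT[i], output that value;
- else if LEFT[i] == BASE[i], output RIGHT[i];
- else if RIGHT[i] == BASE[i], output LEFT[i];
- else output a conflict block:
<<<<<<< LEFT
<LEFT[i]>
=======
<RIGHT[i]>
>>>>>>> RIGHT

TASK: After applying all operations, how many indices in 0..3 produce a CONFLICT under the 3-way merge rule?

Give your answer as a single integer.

Answer: 1

Derivation:
Final LEFT:  [bravo, lima, charlie, hotel]
Final RIGHT: [charlie, juliet, kilo, india]
i=0: L=bravo, R=charlie=BASE -> take LEFT -> bravo
i=1: BASE=kilo L=lima R=juliet all differ -> CONFLICT
i=2: L=charlie, R=kilo=BASE -> take LEFT -> charlie
i=3: L=hotel=BASE, R=india -> take RIGHT -> india
Conflict count: 1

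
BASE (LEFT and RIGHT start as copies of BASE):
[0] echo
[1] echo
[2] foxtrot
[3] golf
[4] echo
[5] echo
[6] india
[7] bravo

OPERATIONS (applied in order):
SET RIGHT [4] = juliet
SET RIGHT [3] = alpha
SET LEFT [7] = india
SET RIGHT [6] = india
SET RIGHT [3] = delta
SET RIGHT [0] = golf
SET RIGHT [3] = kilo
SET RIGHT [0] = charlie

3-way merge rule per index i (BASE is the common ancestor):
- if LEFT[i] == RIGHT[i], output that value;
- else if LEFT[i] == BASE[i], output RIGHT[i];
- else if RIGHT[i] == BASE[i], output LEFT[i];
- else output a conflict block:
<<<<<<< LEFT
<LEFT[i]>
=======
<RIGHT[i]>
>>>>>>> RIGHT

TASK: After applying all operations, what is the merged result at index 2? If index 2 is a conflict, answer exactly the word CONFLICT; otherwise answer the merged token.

Answer: foxtrot

Derivation:
Final LEFT:  [echo, echo, foxtrot, golf, echo, echo, india, india]
Final RIGHT: [charlie, echo, foxtrot, kilo, juliet, echo, india, bravo]
i=0: L=echo=BASE, R=charlie -> take RIGHT -> charlie
i=1: L=echo R=echo -> agree -> echo
i=2: L=foxtrot R=foxtrot -> agree -> foxtrot
i=3: L=golf=BASE, R=kilo -> take RIGHT -> kilo
i=4: L=echo=BASE, R=juliet -> take RIGHT -> juliet
i=5: L=echo R=echo -> agree -> echo
i=6: L=india R=india -> agree -> india
i=7: L=india, R=bravo=BASE -> take LEFT -> india
Index 2 -> foxtrot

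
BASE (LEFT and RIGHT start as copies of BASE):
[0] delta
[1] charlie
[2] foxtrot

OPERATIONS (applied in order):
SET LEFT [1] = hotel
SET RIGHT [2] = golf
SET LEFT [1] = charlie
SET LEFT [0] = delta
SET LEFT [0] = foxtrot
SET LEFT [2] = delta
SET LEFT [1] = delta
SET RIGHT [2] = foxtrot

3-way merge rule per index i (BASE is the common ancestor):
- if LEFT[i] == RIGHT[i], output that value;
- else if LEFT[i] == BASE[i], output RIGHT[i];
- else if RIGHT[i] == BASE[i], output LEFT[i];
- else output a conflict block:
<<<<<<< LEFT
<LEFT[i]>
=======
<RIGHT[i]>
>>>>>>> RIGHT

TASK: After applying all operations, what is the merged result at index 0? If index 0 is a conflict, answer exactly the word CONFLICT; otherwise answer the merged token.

Final LEFT:  [foxtrot, delta, delta]
Final RIGHT: [delta, charlie, foxtrot]
i=0: L=foxtrot, R=delta=BASE -> take LEFT -> foxtrot
i=1: L=delta, R=charlie=BASE -> take LEFT -> delta
i=2: L=delta, R=foxtrot=BASE -> take LEFT -> delta
Index 0 -> foxtrot

Answer: foxtrot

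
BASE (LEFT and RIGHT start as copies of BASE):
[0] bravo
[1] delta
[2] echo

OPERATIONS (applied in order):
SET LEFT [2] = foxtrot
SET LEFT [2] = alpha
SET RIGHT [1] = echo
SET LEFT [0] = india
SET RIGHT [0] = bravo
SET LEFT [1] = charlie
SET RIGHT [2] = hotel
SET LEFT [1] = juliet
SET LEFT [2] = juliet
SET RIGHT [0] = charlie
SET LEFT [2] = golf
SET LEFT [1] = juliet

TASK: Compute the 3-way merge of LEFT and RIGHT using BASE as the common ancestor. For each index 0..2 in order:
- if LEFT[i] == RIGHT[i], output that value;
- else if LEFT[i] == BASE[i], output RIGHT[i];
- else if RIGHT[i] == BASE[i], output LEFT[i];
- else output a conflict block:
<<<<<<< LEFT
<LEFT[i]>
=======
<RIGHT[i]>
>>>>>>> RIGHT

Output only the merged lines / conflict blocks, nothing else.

Answer: <<<<<<< LEFT
india
=======
charlie
>>>>>>> RIGHT
<<<<<<< LEFT
juliet
=======
echo
>>>>>>> RIGHT
<<<<<<< LEFT
golf
=======
hotel
>>>>>>> RIGHT

Derivation:
Final LEFT:  [india, juliet, golf]
Final RIGHT: [charlie, echo, hotel]
i=0: BASE=bravo L=india R=charlie all differ -> CONFLICT
i=1: BASE=delta L=juliet R=echo all differ -> CONFLICT
i=2: BASE=echo L=golf R=hotel all differ -> CONFLICT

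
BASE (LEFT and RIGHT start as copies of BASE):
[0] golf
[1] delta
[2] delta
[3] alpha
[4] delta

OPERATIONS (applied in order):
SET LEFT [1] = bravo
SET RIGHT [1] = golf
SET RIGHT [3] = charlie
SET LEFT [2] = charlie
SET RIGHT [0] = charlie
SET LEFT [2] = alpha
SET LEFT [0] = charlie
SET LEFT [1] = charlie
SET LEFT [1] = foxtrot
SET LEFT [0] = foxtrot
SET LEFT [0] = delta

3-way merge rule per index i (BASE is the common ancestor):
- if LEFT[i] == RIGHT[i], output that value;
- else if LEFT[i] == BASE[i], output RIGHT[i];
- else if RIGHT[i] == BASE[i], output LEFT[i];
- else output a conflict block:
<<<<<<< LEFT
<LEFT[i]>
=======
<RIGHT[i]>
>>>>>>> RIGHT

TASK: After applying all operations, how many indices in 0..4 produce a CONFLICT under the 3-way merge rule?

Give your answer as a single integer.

Final LEFT:  [delta, foxtrot, alpha, alpha, delta]
Final RIGHT: [charlie, golf, delta, charlie, delta]
i=0: BASE=golf L=delta R=charlie all differ -> CONFLICT
i=1: BASE=delta L=foxtrot R=golf all differ -> CONFLICT
i=2: L=alpha, R=delta=BASE -> take LEFT -> alpha
i=3: L=alpha=BASE, R=charlie -> take RIGHT -> charlie
i=4: L=delta R=delta -> agree -> delta
Conflict count: 2

Answer: 2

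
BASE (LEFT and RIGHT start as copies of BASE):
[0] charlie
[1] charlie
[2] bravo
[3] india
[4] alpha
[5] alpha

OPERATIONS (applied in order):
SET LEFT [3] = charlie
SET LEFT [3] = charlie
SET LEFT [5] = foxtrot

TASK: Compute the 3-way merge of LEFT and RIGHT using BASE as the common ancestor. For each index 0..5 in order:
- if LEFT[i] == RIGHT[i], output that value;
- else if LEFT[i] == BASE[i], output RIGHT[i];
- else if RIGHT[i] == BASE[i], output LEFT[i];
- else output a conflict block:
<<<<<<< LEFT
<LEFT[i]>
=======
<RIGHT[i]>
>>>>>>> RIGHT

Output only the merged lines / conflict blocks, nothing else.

Final LEFT:  [charlie, charlie, bravo, charlie, alpha, foxtrot]
Final RIGHT: [charlie, charlie, bravo, india, alpha, alpha]
i=0: L=charlie R=charlie -> agree -> charlie
i=1: L=charlie R=charlie -> agree -> charlie
i=2: L=bravo R=bravo -> agree -> bravo
i=3: L=charlie, R=india=BASE -> take LEFT -> charlie
i=4: L=alpha R=alpha -> agree -> alpha
i=5: L=foxtrot, R=alpha=BASE -> take LEFT -> foxtrot

Answer: charlie
charlie
bravo
charlie
alpha
foxtrot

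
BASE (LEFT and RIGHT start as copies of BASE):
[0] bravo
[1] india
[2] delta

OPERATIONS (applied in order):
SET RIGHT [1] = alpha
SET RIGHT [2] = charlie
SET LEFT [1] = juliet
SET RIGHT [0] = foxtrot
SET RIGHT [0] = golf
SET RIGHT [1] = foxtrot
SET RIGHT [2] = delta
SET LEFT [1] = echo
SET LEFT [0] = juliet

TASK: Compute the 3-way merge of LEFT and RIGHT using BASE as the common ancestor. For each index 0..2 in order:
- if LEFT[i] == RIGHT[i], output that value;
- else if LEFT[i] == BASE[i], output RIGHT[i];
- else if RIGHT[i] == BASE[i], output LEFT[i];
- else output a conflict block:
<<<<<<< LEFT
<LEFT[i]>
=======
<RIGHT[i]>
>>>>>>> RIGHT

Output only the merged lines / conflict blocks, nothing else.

Final LEFT:  [juliet, echo, delta]
Final RIGHT: [golf, foxtrot, delta]
i=0: BASE=bravo L=juliet R=golf all differ -> CONFLICT
i=1: BASE=india L=echo R=foxtrot all differ -> CONFLICT
i=2: L=delta R=delta -> agree -> delta

Answer: <<<<<<< LEFT
juliet
=======
golf
>>>>>>> RIGHT
<<<<<<< LEFT
echo
=======
foxtrot
>>>>>>> RIGHT
delta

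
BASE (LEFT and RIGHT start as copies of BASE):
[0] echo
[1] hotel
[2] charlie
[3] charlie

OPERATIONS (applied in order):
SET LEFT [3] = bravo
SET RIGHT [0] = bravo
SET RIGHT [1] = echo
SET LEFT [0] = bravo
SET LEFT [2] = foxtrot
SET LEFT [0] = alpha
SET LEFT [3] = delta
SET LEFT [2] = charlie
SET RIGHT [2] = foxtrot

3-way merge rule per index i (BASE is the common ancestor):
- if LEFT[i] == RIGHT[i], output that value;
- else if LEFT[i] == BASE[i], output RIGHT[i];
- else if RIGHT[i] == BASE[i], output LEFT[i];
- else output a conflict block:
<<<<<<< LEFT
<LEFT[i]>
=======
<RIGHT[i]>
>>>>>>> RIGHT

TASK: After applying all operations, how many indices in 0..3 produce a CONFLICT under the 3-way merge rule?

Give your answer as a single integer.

Final LEFT:  [alpha, hotel, charlie, delta]
Final RIGHT: [bravo, echo, foxtrot, charlie]
i=0: BASE=echo L=alpha R=bravo all differ -> CONFLICT
i=1: L=hotel=BASE, R=echo -> take RIGHT -> echo
i=2: L=charlie=BASE, R=foxtrot -> take RIGHT -> foxtrot
i=3: L=delta, R=charlie=BASE -> take LEFT -> delta
Conflict count: 1

Answer: 1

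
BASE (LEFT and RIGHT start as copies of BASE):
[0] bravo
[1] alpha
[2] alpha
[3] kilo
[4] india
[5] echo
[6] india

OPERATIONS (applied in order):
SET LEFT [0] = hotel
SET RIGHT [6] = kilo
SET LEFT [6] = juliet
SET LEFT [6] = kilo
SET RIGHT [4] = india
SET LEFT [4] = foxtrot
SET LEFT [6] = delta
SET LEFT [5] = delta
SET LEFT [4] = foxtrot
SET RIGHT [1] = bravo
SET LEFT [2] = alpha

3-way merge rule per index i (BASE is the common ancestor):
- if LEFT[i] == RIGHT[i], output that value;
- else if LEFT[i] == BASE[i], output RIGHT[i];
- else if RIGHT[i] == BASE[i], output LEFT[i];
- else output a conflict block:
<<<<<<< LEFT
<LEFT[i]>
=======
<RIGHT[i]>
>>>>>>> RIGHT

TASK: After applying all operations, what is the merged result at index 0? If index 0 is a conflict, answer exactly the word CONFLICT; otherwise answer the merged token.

Answer: hotel

Derivation:
Final LEFT:  [hotel, alpha, alpha, kilo, foxtrot, delta, delta]
Final RIGHT: [bravo, bravo, alpha, kilo, india, echo, kilo]
i=0: L=hotel, R=bravo=BASE -> take LEFT -> hotel
i=1: L=alpha=BASE, R=bravo -> take RIGHT -> bravo
i=2: L=alpha R=alpha -> agree -> alpha
i=3: L=kilo R=kilo -> agree -> kilo
i=4: L=foxtrot, R=india=BASE -> take LEFT -> foxtrot
i=5: L=delta, R=echo=BASE -> take LEFT -> delta
i=6: BASE=india L=delta R=kilo all differ -> CONFLICT
Index 0 -> hotel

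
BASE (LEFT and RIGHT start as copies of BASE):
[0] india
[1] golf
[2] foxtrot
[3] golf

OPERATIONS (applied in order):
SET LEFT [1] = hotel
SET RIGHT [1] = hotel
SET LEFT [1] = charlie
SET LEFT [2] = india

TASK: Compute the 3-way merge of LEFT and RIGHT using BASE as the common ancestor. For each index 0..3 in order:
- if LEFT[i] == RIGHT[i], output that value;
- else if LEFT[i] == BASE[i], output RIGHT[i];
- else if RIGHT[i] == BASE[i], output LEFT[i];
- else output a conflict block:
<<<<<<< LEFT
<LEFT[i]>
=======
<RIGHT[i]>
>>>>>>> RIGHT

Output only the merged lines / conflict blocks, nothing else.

Answer: india
<<<<<<< LEFT
charlie
=======
hotel
>>>>>>> RIGHT
india
golf

Derivation:
Final LEFT:  [india, charlie, india, golf]
Final RIGHT: [india, hotel, foxtrot, golf]
i=0: L=india R=india -> agree -> india
i=1: BASE=golf L=charlie R=hotel all differ -> CONFLICT
i=2: L=india, R=foxtrot=BASE -> take LEFT -> india
i=3: L=golf R=golf -> agree -> golf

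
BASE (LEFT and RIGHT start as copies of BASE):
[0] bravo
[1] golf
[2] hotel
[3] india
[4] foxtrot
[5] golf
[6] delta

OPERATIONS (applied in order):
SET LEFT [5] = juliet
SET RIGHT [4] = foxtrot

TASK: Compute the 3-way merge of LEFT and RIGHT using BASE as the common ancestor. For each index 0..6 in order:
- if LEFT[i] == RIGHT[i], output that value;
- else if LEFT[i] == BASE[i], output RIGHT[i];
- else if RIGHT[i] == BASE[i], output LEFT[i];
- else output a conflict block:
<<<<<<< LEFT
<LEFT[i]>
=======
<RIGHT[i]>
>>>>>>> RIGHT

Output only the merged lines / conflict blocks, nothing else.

Answer: bravo
golf
hotel
india
foxtrot
juliet
delta

Derivation:
Final LEFT:  [bravo, golf, hotel, india, foxtrot, juliet, delta]
Final RIGHT: [bravo, golf, hotel, india, foxtrot, golf, delta]
i=0: L=bravo R=bravo -> agree -> bravo
i=1: L=golf R=golf -> agree -> golf
i=2: L=hotel R=hotel -> agree -> hotel
i=3: L=india R=india -> agree -> india
i=4: L=foxtrot R=foxtrot -> agree -> foxtrot
i=5: L=juliet, R=golf=BASE -> take LEFT -> juliet
i=6: L=delta R=delta -> agree -> delta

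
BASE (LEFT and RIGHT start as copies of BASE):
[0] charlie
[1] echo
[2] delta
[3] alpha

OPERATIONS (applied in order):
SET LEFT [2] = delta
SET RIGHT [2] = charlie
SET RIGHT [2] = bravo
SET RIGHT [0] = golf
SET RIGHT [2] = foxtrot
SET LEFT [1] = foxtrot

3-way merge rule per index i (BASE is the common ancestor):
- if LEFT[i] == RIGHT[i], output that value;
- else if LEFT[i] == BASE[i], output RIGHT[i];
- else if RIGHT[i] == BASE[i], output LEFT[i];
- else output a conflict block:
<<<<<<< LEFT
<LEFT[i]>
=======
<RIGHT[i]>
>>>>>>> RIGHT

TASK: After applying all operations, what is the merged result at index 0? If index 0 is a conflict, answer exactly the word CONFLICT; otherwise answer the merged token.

Final LEFT:  [charlie, foxtrot, delta, alpha]
Final RIGHT: [golf, echo, foxtrot, alpha]
i=0: L=charlie=BASE, R=golf -> take RIGHT -> golf
i=1: L=foxtrot, R=echo=BASE -> take LEFT -> foxtrot
i=2: L=delta=BASE, R=foxtrot -> take RIGHT -> foxtrot
i=3: L=alpha R=alpha -> agree -> alpha
Index 0 -> golf

Answer: golf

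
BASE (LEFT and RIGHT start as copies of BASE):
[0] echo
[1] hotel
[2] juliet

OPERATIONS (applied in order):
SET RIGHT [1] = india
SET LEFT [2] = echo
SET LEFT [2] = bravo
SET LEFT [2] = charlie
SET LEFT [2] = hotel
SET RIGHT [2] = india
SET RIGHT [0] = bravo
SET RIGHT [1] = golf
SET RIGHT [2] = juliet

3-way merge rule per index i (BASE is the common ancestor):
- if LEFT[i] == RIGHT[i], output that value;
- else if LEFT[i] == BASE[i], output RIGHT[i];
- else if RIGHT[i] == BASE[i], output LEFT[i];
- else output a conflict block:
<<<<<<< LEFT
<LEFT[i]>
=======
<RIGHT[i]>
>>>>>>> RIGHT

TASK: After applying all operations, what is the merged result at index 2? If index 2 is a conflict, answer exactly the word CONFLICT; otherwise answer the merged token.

Answer: hotel

Derivation:
Final LEFT:  [echo, hotel, hotel]
Final RIGHT: [bravo, golf, juliet]
i=0: L=echo=BASE, R=bravo -> take RIGHT -> bravo
i=1: L=hotel=BASE, R=golf -> take RIGHT -> golf
i=2: L=hotel, R=juliet=BASE -> take LEFT -> hotel
Index 2 -> hotel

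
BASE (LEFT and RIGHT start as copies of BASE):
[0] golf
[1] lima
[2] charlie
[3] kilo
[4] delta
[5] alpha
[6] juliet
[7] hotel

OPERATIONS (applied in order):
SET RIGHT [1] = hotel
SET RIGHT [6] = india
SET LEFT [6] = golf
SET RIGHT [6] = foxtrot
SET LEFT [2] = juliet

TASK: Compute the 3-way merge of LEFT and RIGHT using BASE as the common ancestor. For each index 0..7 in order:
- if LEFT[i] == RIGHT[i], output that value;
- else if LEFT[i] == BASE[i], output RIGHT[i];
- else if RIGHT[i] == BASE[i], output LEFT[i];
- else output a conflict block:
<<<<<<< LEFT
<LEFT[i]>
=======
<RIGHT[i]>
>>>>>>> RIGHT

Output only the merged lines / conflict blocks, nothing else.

Final LEFT:  [golf, lima, juliet, kilo, delta, alpha, golf, hotel]
Final RIGHT: [golf, hotel, charlie, kilo, delta, alpha, foxtrot, hotel]
i=0: L=golf R=golf -> agree -> golf
i=1: L=lima=BASE, R=hotel -> take RIGHT -> hotel
i=2: L=juliet, R=charlie=BASE -> take LEFT -> juliet
i=3: L=kilo R=kilo -> agree -> kilo
i=4: L=delta R=delta -> agree -> delta
i=5: L=alpha R=alpha -> agree -> alpha
i=6: BASE=juliet L=golf R=foxtrot all differ -> CONFLICT
i=7: L=hotel R=hotel -> agree -> hotel

Answer: golf
hotel
juliet
kilo
delta
alpha
<<<<<<< LEFT
golf
=======
foxtrot
>>>>>>> RIGHT
hotel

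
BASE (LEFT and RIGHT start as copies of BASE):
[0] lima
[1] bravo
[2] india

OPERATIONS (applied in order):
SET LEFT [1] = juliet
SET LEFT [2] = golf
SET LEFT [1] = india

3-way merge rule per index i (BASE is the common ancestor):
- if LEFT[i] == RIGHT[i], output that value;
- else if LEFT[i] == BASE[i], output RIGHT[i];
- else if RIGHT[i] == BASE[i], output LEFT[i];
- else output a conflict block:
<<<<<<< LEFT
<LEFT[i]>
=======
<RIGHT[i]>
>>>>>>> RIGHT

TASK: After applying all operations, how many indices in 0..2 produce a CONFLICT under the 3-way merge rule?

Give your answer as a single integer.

Answer: 0

Derivation:
Final LEFT:  [lima, india, golf]
Final RIGHT: [lima, bravo, india]
i=0: L=lima R=lima -> agree -> lima
i=1: L=india, R=bravo=BASE -> take LEFT -> india
i=2: L=golf, R=india=BASE -> take LEFT -> golf
Conflict count: 0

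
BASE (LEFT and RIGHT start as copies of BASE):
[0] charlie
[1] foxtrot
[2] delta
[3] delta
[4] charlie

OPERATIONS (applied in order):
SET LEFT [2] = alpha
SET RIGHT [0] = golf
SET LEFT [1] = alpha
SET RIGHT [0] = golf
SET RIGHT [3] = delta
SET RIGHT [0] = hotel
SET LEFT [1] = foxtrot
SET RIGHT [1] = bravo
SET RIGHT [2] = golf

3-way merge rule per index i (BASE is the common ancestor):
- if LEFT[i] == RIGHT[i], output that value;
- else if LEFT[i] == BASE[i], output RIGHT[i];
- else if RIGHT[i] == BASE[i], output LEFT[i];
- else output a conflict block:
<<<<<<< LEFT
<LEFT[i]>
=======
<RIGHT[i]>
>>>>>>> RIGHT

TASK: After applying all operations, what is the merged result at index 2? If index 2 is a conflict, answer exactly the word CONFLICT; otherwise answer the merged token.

Answer: CONFLICT

Derivation:
Final LEFT:  [charlie, foxtrot, alpha, delta, charlie]
Final RIGHT: [hotel, bravo, golf, delta, charlie]
i=0: L=charlie=BASE, R=hotel -> take RIGHT -> hotel
i=1: L=foxtrot=BASE, R=bravo -> take RIGHT -> bravo
i=2: BASE=delta L=alpha R=golf all differ -> CONFLICT
i=3: L=delta R=delta -> agree -> delta
i=4: L=charlie R=charlie -> agree -> charlie
Index 2 -> CONFLICT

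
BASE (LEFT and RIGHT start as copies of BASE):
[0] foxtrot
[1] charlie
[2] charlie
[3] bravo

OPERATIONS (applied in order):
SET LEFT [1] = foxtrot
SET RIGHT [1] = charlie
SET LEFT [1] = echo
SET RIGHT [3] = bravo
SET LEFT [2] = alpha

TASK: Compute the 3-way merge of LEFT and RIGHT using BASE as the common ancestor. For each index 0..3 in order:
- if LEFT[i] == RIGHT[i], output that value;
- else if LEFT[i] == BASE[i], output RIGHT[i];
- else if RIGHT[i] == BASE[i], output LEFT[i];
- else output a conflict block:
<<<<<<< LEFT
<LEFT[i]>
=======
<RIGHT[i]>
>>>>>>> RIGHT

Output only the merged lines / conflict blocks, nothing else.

Final LEFT:  [foxtrot, echo, alpha, bravo]
Final RIGHT: [foxtrot, charlie, charlie, bravo]
i=0: L=foxtrot R=foxtrot -> agree -> foxtrot
i=1: L=echo, R=charlie=BASE -> take LEFT -> echo
i=2: L=alpha, R=charlie=BASE -> take LEFT -> alpha
i=3: L=bravo R=bravo -> agree -> bravo

Answer: foxtrot
echo
alpha
bravo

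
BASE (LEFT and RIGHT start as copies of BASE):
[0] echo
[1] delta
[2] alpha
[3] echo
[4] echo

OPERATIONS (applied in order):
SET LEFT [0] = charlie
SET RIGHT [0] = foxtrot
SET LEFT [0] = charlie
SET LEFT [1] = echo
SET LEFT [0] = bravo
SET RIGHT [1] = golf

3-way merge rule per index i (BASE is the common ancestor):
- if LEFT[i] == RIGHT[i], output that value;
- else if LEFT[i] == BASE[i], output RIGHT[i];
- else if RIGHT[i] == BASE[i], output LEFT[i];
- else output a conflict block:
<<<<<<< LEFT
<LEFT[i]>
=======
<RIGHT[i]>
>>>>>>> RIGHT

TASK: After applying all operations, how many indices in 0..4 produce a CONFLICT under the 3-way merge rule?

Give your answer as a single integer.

Final LEFT:  [bravo, echo, alpha, echo, echo]
Final RIGHT: [foxtrot, golf, alpha, echo, echo]
i=0: BASE=echo L=bravo R=foxtrot all differ -> CONFLICT
i=1: BASE=delta L=echo R=golf all differ -> CONFLICT
i=2: L=alpha R=alpha -> agree -> alpha
i=3: L=echo R=echo -> agree -> echo
i=4: L=echo R=echo -> agree -> echo
Conflict count: 2

Answer: 2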